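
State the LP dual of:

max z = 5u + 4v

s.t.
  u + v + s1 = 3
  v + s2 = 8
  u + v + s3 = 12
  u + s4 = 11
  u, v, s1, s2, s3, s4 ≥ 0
Minimize: z = 3y1 + 8y2 + 12y3 + 11y4

Subject to:
  C1: -y1 - y3 - y4 ≤ -5
  C2: -y1 - y2 - y3 ≤ -4
  y1, y2, y3, y4 ≥ 0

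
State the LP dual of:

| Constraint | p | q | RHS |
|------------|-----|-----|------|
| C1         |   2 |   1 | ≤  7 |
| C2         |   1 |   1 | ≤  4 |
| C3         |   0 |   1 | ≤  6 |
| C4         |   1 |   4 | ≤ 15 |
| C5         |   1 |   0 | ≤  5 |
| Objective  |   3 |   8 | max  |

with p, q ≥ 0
Minimize: z = 7y1 + 4y2 + 6y3 + 15y4 + 5y5

Subject to:
  C1: -2y1 - y2 - y4 - y5 ≤ -3
  C2: -y1 - y2 - y3 - 4y4 ≤ -8
  y1, y2, y3, y4, y5 ≥ 0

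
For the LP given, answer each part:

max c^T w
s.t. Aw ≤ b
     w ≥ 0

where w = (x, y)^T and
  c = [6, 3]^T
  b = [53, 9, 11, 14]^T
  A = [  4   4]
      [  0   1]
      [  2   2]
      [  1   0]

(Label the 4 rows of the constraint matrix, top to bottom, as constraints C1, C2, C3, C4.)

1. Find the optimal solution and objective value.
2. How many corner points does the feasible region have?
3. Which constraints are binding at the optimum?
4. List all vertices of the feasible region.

1. x = 5.5, y = 0, z = 33
2. 3
3. C3, y ≥ 0
4. (0, 0), (5.5, 0), (0, 5.5)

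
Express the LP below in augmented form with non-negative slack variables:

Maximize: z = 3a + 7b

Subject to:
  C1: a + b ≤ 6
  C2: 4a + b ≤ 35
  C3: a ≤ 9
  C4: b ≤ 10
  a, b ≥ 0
max z = 3a + 7b

s.t.
  a + b + s1 = 6
  4a + b + s2 = 35
  a + s3 = 9
  b + s4 = 10
  a, b, s1, s2, s3, s4 ≥ 0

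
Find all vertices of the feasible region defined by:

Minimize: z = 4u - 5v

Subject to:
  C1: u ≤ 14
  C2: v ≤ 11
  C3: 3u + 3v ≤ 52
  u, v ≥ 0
Each vertex is the intersection of two constraint boundaries that also satisfies all remaining constraints:
  u = 0 and v = 0 → (0, 0)
  u = 14 and v = 0 → (14, 0)
  u = 14 and 3u + 3v = 52 → (14, 3.333)
  v = 11 and 3u + 3v = 52 → (6.333, 11)
  v = 11 and u = 0 → (0, 11)

Vertices: (0, 0), (14, 0), (14, 3.333), (6.333, 11), (0, 11)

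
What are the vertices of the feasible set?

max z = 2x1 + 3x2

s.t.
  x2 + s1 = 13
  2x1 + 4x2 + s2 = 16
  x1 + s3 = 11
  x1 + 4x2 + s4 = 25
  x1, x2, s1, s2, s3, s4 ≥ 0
Each vertex is the intersection of two constraint boundaries that also satisfies all remaining constraints:
  x1 = 0 and x2 = 0 → (0, 0)
  2x1 + 4x2 = 16 and x2 = 0 → (8, 0)
  2x1 + 4x2 = 16 and x1 = 0 → (0, 4)

Vertices: (0, 0), (8, 0), (0, 4)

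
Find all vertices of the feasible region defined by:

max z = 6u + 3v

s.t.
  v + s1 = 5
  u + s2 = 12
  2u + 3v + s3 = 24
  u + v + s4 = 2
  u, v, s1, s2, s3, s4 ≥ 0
Each vertex is the intersection of two constraint boundaries that also satisfies all remaining constraints:
  u = 0 and v = 0 → (0, 0)
  u + v = 2 and v = 0 → (2, 0)
  u + v = 2 and u = 0 → (0, 2)

Vertices: (0, 0), (2, 0), (0, 2)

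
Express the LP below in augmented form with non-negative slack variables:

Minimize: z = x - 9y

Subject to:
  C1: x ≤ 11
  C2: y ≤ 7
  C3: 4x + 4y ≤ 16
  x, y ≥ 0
min z = x - 9y

s.t.
  x + s1 = 11
  y + s2 = 7
  4x + 4y + s3 = 16
  x, y, s1, s2, s3 ≥ 0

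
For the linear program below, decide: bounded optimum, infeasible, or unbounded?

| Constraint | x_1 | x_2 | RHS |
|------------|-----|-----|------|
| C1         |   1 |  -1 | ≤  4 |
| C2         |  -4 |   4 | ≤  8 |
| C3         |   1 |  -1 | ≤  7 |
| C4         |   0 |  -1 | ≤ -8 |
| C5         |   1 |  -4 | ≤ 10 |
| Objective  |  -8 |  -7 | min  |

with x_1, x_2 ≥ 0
Feasible point: (6, 8) satisfies every constraint, so the LP is feasible.
Direction d = (1, 1): for each constraint row a, a·d ≤ 0 —
  (1)(1) + (-1)(1) = 0 ≤ 0
  (-4)(1) + (4)(1) = 0 ≤ 0
  (1)(1) + (-1)(1) = 0 ≤ 0
  (0)(1) + (-1)(1) = -1 ≤ 0
  (1)(1) + (-4)(1) = -3 ≤ 0
and d ≥ 0, so (6, 8) + t·d stays feasible for every t ≥ 0. Along this ray z = -8x_1 - 7x_2 changes by -15 per unit t, so z → −∞.

Unbounded — the objective can decrease without bound over the feasible region.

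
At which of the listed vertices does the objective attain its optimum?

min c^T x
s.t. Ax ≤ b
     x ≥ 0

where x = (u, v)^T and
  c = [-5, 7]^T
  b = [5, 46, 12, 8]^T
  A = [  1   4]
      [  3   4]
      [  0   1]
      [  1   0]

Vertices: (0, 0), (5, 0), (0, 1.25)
Evaluating z = -5u + 7v at each vertex:
  (0, 0): z = 0
  (5, 0): z = -25
  (0, 1.25): z = 8.75

The smallest value is z = -25, attained at (5, 0).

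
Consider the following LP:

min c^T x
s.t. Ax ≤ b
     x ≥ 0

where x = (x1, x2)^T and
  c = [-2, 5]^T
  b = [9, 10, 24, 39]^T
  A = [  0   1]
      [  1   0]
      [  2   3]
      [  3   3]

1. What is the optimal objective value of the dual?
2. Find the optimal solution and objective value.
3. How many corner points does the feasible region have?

1. -20 (by strong duality, equal to the primal optimum)
2. x1 = 10, x2 = 0, z = -20
3. 4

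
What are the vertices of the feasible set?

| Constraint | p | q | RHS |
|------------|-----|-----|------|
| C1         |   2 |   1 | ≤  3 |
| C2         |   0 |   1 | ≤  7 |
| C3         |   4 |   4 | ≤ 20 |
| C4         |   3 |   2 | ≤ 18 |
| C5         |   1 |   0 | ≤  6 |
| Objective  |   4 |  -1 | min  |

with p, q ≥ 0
Each vertex is the intersection of two constraint boundaries that also satisfies all remaining constraints:
  p = 0 and q = 0 → (0, 0)
  2p + q = 3 and q = 0 → (1.5, 0)
  2p + q = 3 and p = 0 → (0, 3)

Vertices: (0, 0), (1.5, 0), (0, 3)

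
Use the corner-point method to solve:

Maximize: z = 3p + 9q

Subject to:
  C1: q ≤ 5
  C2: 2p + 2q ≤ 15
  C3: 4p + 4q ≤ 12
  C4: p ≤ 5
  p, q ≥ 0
Each vertex is the intersection of two constraint boundaries that also satisfies all remaining constraints:
  p = 0 and q = 0 → (0, 0)
  4p + 4q = 12 and q = 0 → (3, 0)
  4p + 4q = 12 and p = 0 → (0, 3)

Evaluating z = 3p + 9q at each vertex:
  (0, 0): z = 0
  (3, 0): z = 9
  (0, 3): z = 27

The maximum is at (0, 3) with z = 27.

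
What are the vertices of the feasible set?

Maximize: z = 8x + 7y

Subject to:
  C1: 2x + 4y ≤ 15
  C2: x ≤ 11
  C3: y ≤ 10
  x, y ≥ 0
Each vertex is the intersection of two constraint boundaries that also satisfies all remaining constraints:
  x = 0 and y = 0 → (0, 0)
  2x + 4y = 15 and y = 0 → (7.5, 0)
  2x + 4y = 15 and x = 0 → (0, 3.75)

Vertices: (0, 0), (7.5, 0), (0, 3.75)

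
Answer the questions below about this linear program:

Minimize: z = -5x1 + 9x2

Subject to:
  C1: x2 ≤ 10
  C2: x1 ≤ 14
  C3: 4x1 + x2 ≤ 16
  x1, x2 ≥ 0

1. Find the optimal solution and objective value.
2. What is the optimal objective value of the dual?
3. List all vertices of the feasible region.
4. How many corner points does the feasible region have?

1. x1 = 4, x2 = 0, z = -20
2. -20 (by strong duality, equal to the primal optimum)
3. (0, 0), (4, 0), (1.5, 10), (0, 10)
4. 4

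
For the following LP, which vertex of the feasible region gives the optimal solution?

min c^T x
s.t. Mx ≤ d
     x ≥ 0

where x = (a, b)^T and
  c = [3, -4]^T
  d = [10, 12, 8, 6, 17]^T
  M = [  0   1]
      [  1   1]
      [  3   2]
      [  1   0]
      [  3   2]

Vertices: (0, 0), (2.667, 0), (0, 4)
Evaluating z = 3a - 4b at each vertex:
  (0, 0): z = 0
  (2.667, 0): z = 8
  (0, 4): z = -16

The smallest value is z = -16, attained at (0, 4).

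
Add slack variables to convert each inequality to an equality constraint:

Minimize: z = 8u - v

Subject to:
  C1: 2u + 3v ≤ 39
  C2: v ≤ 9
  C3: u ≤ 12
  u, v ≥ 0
min z = 8u - v

s.t.
  2u + 3v + s1 = 39
  v + s2 = 9
  u + s3 = 12
  u, v, s1, s2, s3 ≥ 0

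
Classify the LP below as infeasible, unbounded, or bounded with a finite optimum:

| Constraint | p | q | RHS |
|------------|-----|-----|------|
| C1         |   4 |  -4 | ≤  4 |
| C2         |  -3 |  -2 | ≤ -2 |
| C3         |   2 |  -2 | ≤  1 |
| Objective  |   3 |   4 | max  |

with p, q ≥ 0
Feasible point: (0, 1) satisfies every constraint, so the LP is feasible.
Direction d = (0, 1): for each constraint row a, a·d ≤ 0 —
  (4)(0) + (-4)(1) = -4 ≤ 0
  (-3)(0) + (-2)(1) = -2 ≤ 0
  (2)(0) + (-2)(1) = -2 ≤ 0
and d ≥ 0, so (0, 1) + t·d stays feasible for every t ≥ 0. Along this ray z = 3p + 4q changes by 4 per unit t, so z → +∞.

Unbounded — the objective can increase without bound over the feasible region.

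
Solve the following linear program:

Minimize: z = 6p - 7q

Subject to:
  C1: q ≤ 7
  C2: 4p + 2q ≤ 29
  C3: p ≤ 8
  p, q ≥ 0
p = 0, q = 7, z = -49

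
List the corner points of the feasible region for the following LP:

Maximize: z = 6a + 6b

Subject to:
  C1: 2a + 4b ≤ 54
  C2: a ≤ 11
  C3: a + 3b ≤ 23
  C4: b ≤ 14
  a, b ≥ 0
Each vertex is the intersection of two constraint boundaries that also satisfies all remaining constraints:
  a = 0 and b = 0 → (0, 0)
  a = 11 and b = 0 → (11, 0)
  a = 11 and a + 3b = 23 → (11, 4)
  a + 3b = 23 and a = 0 → (0, 7.667)

Vertices: (0, 0), (11, 0), (11, 4), (0, 7.667)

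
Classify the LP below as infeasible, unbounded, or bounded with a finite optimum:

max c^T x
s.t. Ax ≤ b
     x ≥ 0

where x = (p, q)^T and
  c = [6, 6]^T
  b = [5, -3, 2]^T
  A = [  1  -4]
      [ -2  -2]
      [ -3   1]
Feasible point: (0, 2) satisfies every constraint, so the LP is feasible.
Direction d = (1, 1): for each constraint row a, a·d ≤ 0 —
  (1)(1) + (-4)(1) = -3 ≤ 0
  (-2)(1) + (-2)(1) = -4 ≤ 0
  (-3)(1) + (1)(1) = -2 ≤ 0
and d ≥ 0, so (0, 2) + t·d stays feasible for every t ≥ 0. Along this ray z = 6p + 6q changes by 12 per unit t, so z → +∞.

Unbounded: there is a feasible ray along which z → +∞.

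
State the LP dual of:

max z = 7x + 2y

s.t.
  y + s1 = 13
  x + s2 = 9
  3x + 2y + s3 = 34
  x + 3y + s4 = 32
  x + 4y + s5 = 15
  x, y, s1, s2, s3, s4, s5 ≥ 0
Minimize: z = 13y1 + 9y2 + 34y3 + 32y4 + 15y5

Subject to:
  C1: -y2 - 3y3 - y4 - y5 ≤ -7
  C2: -y1 - 2y3 - 3y4 - 4y5 ≤ -2
  y1, y2, y3, y4, y5 ≥ 0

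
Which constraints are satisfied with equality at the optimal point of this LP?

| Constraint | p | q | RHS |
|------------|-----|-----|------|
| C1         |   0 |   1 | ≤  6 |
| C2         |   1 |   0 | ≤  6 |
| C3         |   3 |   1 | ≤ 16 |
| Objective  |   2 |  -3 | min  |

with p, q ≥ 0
Optimal: p = 0, q = 6
Slack at optimum:
  C1: slack = 0 (binding)
  C2: slack = 6
  C3: slack = 10
  p ≥ 0: p = 0 (binding)
  q ≥ 0: q = 6
Binding constraints: C1, p ≥ 0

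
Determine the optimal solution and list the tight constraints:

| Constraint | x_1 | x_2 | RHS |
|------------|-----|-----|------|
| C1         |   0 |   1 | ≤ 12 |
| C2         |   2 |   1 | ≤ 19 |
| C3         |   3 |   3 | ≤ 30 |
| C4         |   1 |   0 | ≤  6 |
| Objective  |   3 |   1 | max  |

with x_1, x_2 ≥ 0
Optimal: x_1 = 6, x_2 = 4
Slack at optimum:
  C1: slack = 8
  C2: slack = 3
  C3: slack = 0 (binding)
  C4: slack = 0 (binding)
  x_1 ≥ 0: x_1 = 6
  x_2 ≥ 0: x_2 = 4
Binding constraints: C3, C4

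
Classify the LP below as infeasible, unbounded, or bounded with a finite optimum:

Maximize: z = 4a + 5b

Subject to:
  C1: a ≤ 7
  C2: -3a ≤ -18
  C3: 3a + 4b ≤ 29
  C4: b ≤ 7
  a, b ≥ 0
The point (7, 2) satisfies every constraint, so the LP is feasible; the constraints give a ≤ 7 and b ≤ 7, which with a, b ≥ 0 keep the feasible region inside a bounded box. A feasible, bounded LP attains a finite optimum at a vertex.

Evaluating z = 4a + 5b at each vertex:
  (6, 0): z = 24
  (7, 0): z = 28
  (7, 2): z = 38
  (6, 2.75): z = 37.75

Feasible with finite optimum z* = 38 at (7, 2).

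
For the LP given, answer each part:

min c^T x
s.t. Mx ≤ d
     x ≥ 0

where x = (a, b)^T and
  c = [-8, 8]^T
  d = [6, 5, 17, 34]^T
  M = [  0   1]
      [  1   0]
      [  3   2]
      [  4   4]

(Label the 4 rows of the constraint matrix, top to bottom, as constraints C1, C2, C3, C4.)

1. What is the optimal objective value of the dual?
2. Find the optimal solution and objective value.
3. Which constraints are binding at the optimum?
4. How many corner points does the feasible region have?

1. -40 (by strong duality, equal to the primal optimum)
2. a = 5, b = 0, z = -40
3. C2, b ≥ 0
4. 5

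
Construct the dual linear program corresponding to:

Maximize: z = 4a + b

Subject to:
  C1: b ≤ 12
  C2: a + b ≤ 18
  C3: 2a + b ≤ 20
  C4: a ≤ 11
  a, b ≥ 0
Minimize: z = 12y1 + 18y2 + 20y3 + 11y4

Subject to:
  C1: -y2 - 2y3 - y4 ≤ -4
  C2: -y1 - y2 - y3 ≤ -1
  y1, y2, y3, y4 ≥ 0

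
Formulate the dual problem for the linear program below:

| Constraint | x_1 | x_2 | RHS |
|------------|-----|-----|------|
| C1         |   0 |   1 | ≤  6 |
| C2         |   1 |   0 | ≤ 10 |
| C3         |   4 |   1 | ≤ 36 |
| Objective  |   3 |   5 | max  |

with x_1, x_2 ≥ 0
Minimize: z = 6y1 + 10y2 + 36y3

Subject to:
  C1: -y2 - 4y3 ≤ -3
  C2: -y1 - y3 ≤ -5
  y1, y2, y3 ≥ 0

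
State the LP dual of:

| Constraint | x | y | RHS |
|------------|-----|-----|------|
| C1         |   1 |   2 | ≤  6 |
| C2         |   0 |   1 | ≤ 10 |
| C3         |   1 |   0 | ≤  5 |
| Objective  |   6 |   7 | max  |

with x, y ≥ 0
Minimize: z = 6y1 + 10y2 + 5y3

Subject to:
  C1: -y1 - y3 ≤ -6
  C2: -2y1 - y2 ≤ -7
  y1, y2, y3 ≥ 0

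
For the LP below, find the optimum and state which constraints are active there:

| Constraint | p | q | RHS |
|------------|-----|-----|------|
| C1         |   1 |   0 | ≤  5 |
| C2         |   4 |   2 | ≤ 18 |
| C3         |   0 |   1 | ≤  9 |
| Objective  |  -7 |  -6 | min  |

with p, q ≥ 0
Optimal: p = 0, q = 9
Binding: C2, C3, p ≥ 0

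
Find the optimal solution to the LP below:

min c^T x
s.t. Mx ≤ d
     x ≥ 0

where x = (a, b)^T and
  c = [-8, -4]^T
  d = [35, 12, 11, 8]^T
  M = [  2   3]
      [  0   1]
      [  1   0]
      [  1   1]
a = 8, b = 0, z = -64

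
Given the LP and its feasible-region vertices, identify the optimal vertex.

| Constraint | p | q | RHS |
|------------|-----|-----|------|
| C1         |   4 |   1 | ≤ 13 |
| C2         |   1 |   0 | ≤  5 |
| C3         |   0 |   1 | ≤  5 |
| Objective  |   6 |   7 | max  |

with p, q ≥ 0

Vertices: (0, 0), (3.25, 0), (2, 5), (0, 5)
Evaluating z = 6p + 7q at each vertex:
  (0, 0): z = 0
  (3.25, 0): z = 19.5
  (2, 5): z = 47
  (0, 5): z = 35

The largest value is z = 47, attained at (2, 5).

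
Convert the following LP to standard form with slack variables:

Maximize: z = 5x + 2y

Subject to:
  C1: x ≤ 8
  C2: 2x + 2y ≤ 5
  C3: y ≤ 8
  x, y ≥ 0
max z = 5x + 2y

s.t.
  x + s1 = 8
  2x + 2y + s2 = 5
  y + s3 = 8
  x, y, s1, s2, s3 ≥ 0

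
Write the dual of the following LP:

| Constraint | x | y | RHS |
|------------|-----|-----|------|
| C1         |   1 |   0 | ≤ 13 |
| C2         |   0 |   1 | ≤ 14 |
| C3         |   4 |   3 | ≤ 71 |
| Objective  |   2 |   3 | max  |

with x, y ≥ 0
Minimize: z = 13y1 + 14y2 + 71y3

Subject to:
  C1: -y1 - 4y3 ≤ -2
  C2: -y2 - 3y3 ≤ -3
  y1, y2, y3 ≥ 0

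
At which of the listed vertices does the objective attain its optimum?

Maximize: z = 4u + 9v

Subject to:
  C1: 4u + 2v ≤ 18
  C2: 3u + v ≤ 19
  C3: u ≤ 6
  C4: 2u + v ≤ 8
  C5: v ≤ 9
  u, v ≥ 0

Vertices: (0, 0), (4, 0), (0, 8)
Evaluating z = 4u + 9v at each vertex:
  (0, 0): z = 0
  (4, 0): z = 16
  (0, 8): z = 72

The largest value is z = 72, attained at (0, 8).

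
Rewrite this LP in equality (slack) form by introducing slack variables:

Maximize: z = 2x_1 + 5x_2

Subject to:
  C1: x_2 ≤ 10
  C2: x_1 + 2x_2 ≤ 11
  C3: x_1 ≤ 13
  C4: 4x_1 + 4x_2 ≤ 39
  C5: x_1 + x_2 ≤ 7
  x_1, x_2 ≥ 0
max z = 2x_1 + 5x_2

s.t.
  x_2 + s1 = 10
  x_1 + 2x_2 + s2 = 11
  x_1 + s3 = 13
  4x_1 + 4x_2 + s4 = 39
  x_1 + x_2 + s5 = 7
  x_1, x_2, s1, s2, s3, s4, s5 ≥ 0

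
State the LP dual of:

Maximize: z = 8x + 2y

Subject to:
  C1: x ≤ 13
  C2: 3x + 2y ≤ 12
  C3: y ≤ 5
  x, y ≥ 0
Minimize: z = 13y1 + 12y2 + 5y3

Subject to:
  C1: -y1 - 3y2 ≤ -8
  C2: -2y2 - y3 ≤ -2
  y1, y2, y3 ≥ 0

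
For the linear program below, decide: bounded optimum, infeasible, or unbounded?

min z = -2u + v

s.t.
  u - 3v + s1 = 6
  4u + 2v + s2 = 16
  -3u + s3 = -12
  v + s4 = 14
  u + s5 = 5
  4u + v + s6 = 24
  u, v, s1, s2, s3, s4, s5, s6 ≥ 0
The point (4, 0) satisfies every constraint, so the LP is feasible; the constraints give u ≤ 5 and v ≤ 14, which with u, v ≥ 0 keep the feasible region inside a bounded box. A feasible, bounded LP attains a finite optimum at a vertex.

Bounded optimum: z* = -8 at (4, 0).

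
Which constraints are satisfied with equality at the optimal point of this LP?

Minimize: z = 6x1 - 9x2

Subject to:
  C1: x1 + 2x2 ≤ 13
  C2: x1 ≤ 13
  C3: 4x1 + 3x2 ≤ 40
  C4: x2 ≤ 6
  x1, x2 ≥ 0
Optimal: x1 = 0, x2 = 6
Slack at optimum:
  C1: slack = 1
  C2: slack = 13
  C3: slack = 22
  C4: slack = 0 (binding)
  x1 ≥ 0: x1 = 0 (binding)
  x2 ≥ 0: x2 = 6
Binding constraints: C4, x1 ≥ 0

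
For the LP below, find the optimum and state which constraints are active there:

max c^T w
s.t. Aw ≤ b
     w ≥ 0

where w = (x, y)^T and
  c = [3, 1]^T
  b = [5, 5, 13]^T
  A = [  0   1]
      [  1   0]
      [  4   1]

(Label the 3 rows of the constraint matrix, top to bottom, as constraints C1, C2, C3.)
Optimal: x = 2, y = 5
Binding: C1, C3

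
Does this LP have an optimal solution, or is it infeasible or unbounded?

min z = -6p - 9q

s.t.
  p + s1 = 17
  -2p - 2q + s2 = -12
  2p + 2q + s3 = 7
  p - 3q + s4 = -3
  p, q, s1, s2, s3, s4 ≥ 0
The row 2p + 2q + s3 = 7 with s3 ≥ 0 requires 2p + 2q ≤ 7, while the row -2p - 2q + s2 = -12 with s2 ≥ 0 is equivalent to 2p + 2q ≥ 12. Together they would need 12 ≤ 2p + 2q ≤ 7, which is impossible since 12 > 7. No point satisfies all constraints.

Infeasible — the constraint set is empty.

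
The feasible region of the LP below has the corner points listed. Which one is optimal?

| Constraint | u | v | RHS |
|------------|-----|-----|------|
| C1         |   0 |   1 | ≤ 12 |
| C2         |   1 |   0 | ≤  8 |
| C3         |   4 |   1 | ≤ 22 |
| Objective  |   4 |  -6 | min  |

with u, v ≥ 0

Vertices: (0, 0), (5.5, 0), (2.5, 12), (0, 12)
Evaluating z = 4u - 6v at each vertex:
  (0, 0): z = 0
  (5.5, 0): z = 22
  (2.5, 12): z = -62
  (0, 12): z = -72

The smallest value is z = -72, attained at (0, 12).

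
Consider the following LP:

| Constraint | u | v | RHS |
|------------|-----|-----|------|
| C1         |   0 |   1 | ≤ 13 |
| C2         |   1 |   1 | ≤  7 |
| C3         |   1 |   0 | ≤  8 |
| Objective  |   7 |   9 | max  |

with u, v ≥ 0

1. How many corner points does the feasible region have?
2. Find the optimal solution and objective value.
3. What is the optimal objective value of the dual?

1. 3
2. u = 0, v = 7, z = 63
3. 63 (by strong duality, equal to the primal optimum)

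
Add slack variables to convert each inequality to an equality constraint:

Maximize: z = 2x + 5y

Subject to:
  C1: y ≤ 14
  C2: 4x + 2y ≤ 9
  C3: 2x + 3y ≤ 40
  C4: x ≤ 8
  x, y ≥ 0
max z = 2x + 5y

s.t.
  y + s1 = 14
  4x + 2y + s2 = 9
  2x + 3y + s3 = 40
  x + s4 = 8
  x, y, s1, s2, s3, s4 ≥ 0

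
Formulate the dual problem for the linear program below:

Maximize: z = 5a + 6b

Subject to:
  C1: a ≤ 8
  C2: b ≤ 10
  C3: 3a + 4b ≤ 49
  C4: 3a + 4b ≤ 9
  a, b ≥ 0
Minimize: z = 8y1 + 10y2 + 49y3 + 9y4

Subject to:
  C1: -y1 - 3y3 - 3y4 ≤ -5
  C2: -y2 - 4y3 - 4y4 ≤ -6
  y1, y2, y3, y4 ≥ 0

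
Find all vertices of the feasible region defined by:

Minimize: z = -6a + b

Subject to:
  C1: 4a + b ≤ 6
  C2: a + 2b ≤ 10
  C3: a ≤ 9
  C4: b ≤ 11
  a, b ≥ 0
Each vertex is the intersection of two constraint boundaries that also satisfies all remaining constraints:
  a = 0 and b = 0 → (0, 0)
  4a + b = 6 and b = 0 → (1.5, 0)
  4a + b = 6 and a + 2b = 10 → (0.2857, 4.857)
  a + 2b = 10 and a = 0 → (0, 5)

Vertices: (0, 0), (1.5, 0), (0.2857, 4.857), (0, 5)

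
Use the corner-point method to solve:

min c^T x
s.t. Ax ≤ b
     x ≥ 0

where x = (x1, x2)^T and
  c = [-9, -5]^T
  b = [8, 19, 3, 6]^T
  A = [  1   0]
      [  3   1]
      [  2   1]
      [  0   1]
Each vertex is the intersection of two constraint boundaries that also satisfies all remaining constraints:
  x1 = 0 and x2 = 0 → (0, 0)
  2x1 + x2 = 3 and x2 = 0 → (1.5, 0)
  2x1 + x2 = 3 and x1 = 0 → (0, 3)

Evaluating z = -9x1 - 5x2 at each vertex:
  (0, 0): z = 0
  (1.5, 0): z = -13.5
  (0, 3): z = -15

The minimum is at (0, 3) with z = -15.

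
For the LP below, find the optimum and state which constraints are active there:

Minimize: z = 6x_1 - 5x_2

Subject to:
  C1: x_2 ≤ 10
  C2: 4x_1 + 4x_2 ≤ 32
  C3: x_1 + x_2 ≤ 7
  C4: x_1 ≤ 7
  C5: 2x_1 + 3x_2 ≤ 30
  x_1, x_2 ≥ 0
Optimal: x_1 = 0, x_2 = 7
Slack at optimum:
  C1: slack = 3
  C2: slack = 4
  C3: slack = 0 (binding)
  C4: slack = 7
  C5: slack = 9
  x_1 ≥ 0: x_1 = 0 (binding)
  x_2 ≥ 0: x_2 = 7
Binding constraints: C3, x_1 ≥ 0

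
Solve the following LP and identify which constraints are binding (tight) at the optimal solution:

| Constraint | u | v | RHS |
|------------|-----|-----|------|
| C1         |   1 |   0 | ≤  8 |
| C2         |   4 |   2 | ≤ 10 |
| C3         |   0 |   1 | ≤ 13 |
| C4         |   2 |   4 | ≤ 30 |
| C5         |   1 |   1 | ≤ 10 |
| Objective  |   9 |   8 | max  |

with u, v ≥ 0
Optimal: u = 0, v = 5
Slack at optimum:
  C1: slack = 8
  C2: slack = 0 (binding)
  C3: slack = 8
  C4: slack = 10
  C5: slack = 5
  u ≥ 0: u = 0 (binding)
  v ≥ 0: v = 5
Binding constraints: C2, u ≥ 0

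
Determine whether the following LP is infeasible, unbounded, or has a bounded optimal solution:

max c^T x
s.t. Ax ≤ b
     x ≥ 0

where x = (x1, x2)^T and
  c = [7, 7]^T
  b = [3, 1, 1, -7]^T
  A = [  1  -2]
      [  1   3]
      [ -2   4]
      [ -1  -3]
One constraint requires x1 + 3x2 ≤ 1, while the constraint -x1 - 3x2 ≤ -7 is equivalent to x1 + 3x2 ≥ 7. Together they would need 7 ≤ x1 + 3x2 ≤ 1, which is impossible since 7 > 1. No point satisfies all constraints.

Infeasible — the constraint set is empty.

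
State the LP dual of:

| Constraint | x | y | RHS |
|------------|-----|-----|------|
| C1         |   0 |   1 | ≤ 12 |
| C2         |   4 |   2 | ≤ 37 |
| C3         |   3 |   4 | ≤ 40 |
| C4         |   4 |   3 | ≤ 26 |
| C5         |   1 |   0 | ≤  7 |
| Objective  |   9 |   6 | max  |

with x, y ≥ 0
Minimize: z = 12y1 + 37y2 + 40y3 + 26y4 + 7y5

Subject to:
  C1: -4y2 - 3y3 - 4y4 - y5 ≤ -9
  C2: -y1 - 2y2 - 4y3 - 3y4 ≤ -6
  y1, y2, y3, y4, y5 ≥ 0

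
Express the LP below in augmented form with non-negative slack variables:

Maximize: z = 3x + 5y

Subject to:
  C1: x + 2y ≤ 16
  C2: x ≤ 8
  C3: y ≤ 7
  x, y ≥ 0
max z = 3x + 5y

s.t.
  x + 2y + s1 = 16
  x + s2 = 8
  y + s3 = 7
  x, y, s1, s2, s3 ≥ 0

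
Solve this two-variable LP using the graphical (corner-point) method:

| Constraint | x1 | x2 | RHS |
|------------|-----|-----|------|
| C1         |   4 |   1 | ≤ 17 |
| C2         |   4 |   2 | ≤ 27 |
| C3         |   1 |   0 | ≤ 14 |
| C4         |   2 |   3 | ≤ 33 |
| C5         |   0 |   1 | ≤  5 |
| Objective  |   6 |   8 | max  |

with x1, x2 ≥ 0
x1 = 3, x2 = 5, z = 58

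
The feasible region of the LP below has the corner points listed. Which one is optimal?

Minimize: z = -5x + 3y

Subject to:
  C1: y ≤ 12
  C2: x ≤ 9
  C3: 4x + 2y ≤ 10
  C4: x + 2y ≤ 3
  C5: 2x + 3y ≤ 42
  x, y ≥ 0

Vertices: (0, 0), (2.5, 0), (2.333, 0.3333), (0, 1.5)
(2.5, 0) with z = -12.5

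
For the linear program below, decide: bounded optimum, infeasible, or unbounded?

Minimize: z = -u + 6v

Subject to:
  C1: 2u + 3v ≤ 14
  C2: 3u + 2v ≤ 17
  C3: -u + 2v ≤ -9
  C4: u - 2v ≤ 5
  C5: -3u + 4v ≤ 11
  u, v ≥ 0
C4 requires u - 2v ≤ 5, while C3 (-u + 2v ≤ -9) is equivalent to u - 2v ≥ 9. Together they would need 9 ≤ u - 2v ≤ 5, which is impossible since 9 > 5. No point satisfies all constraints.

The feasible region is empty; the LP is infeasible.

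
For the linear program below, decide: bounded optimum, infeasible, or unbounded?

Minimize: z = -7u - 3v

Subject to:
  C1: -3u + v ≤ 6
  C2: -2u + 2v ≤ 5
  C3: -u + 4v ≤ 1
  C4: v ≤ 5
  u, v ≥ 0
Feasible point: (0, 0) satisfies every constraint, so the LP is feasible.
Direction d = (1, 0): for each constraint row a, a·d ≤ 0 —
  (-3)(1) + (1)(0) = -3 ≤ 0
  (-2)(1) + (2)(0) = -2 ≤ 0
  (-1)(1) + (4)(0) = -1 ≤ 0
  (0)(1) + (1)(0) = 0 ≤ 0
and d ≥ 0, so (0, 0) + t·d stays feasible for every t ≥ 0. Along this ray z = -7u - 3v changes by -7 per unit t, so z → −∞.

Unbounded — the objective can decrease without bound over the feasible region.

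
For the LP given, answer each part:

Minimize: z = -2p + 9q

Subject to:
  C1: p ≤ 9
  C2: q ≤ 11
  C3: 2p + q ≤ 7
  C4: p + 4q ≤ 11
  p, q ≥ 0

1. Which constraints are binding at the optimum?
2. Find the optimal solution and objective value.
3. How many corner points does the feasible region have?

1. C3, q ≥ 0
2. p = 3.5, q = 0, z = -7
3. 4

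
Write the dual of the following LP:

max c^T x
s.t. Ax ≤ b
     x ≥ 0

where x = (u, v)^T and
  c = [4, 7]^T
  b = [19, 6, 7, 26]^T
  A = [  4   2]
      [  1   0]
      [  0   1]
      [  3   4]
Minimize: z = 19y1 + 6y2 + 7y3 + 26y4

Subject to:
  C1: -4y1 - y2 - 3y4 ≤ -4
  C2: -2y1 - y3 - 4y4 ≤ -7
  y1, y2, y3, y4 ≥ 0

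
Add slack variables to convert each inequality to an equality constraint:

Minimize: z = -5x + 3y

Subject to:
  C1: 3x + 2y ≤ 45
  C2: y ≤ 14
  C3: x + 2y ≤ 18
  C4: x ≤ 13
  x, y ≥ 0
min z = -5x + 3y

s.t.
  3x + 2y + s1 = 45
  y + s2 = 14
  x + 2y + s3 = 18
  x + s4 = 13
  x, y, s1, s2, s3, s4 ≥ 0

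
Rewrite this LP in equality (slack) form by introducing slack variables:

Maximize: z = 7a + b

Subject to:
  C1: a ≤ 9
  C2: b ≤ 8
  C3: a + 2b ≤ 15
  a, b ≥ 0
max z = 7a + b

s.t.
  a + s1 = 9
  b + s2 = 8
  a + 2b + s3 = 15
  a, b, s1, s2, s3 ≥ 0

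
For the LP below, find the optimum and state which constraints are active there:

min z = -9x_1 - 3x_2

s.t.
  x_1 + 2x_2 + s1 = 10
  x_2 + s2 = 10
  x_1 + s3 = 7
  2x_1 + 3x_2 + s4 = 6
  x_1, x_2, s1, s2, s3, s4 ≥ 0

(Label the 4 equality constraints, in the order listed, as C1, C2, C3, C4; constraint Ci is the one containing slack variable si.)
Optimal: x_1 = 3, x_2 = 0
Binding: C4, x_2 ≥ 0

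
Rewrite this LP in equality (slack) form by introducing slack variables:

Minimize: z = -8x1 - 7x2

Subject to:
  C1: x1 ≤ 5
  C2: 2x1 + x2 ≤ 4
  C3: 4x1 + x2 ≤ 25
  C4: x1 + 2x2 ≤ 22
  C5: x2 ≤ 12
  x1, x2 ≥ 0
min z = -8x1 - 7x2

s.t.
  x1 + s1 = 5
  2x1 + x2 + s2 = 4
  4x1 + x2 + s3 = 25
  x1 + 2x2 + s4 = 22
  x2 + s5 = 12
  x1, x2, s1, s2, s3, s4, s5 ≥ 0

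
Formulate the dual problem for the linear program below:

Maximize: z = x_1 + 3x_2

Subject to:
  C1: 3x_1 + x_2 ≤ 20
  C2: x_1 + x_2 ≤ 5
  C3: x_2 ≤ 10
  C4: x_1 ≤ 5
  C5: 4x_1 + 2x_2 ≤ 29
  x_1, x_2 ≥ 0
Minimize: z = 20y1 + 5y2 + 10y3 + 5y4 + 29y5

Subject to:
  C1: -3y1 - y2 - y4 - 4y5 ≤ -1
  C2: -y1 - y2 - y3 - 2y5 ≤ -3
  y1, y2, y3, y4, y5 ≥ 0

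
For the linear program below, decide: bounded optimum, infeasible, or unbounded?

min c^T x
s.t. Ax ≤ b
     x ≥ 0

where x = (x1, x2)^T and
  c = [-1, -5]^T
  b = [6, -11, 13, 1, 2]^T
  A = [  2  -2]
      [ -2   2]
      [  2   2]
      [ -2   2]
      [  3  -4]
One constraint requires 2x1 - 2x2 ≤ 6, while the constraint -2x1 + 2x2 ≤ -11 is equivalent to 2x1 - 2x2 ≥ 11. Together they would need 11 ≤ 2x1 - 2x2 ≤ 6, which is impossible since 11 > 6. No point satisfies all constraints.

Infeasible — the constraint set is empty.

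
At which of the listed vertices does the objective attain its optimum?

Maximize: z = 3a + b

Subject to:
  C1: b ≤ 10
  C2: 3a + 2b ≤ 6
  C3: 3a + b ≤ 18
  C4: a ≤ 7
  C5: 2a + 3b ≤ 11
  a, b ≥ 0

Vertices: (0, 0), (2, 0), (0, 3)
(2, 0) with z = 6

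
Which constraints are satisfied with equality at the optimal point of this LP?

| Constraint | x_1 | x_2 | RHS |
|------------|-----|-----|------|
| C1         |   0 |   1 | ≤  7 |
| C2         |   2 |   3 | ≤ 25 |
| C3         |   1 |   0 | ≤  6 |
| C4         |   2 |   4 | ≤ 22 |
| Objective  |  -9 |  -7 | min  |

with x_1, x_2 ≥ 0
Optimal: x_1 = 6, x_2 = 2.5
Slack at optimum:
  C1: slack = 4.5
  C2: slack = 5.5
  C3: slack = 0 (binding)
  C4: slack = 0 (binding)
  x_1 ≥ 0: x_1 = 6
  x_2 ≥ 0: x_2 = 2.5
Binding constraints: C3, C4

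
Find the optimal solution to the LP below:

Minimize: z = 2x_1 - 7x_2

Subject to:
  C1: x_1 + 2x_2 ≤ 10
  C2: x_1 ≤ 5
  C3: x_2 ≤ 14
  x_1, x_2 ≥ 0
Each vertex is the intersection of two constraint boundaries that also satisfies all remaining constraints:
  x_1 = 0 and x_2 = 0 → (0, 0)
  x_1 = 5 and x_2 = 0 → (5, 0)
  x_1 + 2x_2 = 10 and x_1 = 5 → (5, 2.5)
  x_1 + 2x_2 = 10 and x_1 = 0 → (0, 5)

Evaluating z = 2x_1 - 7x_2 at each vertex:
  (0, 0): z = 0
  (5, 0): z = 10
  (5, 2.5): z = -7.5
  (0, 5): z = -35

The minimum is at (0, 5) with z = -35.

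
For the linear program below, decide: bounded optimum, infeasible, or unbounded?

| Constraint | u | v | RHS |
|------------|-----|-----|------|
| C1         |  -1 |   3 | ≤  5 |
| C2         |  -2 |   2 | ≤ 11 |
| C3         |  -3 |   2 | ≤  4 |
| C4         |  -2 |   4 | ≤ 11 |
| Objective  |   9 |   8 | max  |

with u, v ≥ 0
Feasible point: (0, 0) satisfies every constraint, so the LP is feasible.
Direction d = (1, 0): for each constraint row a, a·d ≤ 0 —
  (-1)(1) + (3)(0) = -1 ≤ 0
  (-2)(1) + (2)(0) = -2 ≤ 0
  (-3)(1) + (2)(0) = -3 ≤ 0
  (-2)(1) + (4)(0) = -2 ≤ 0
and d ≥ 0, so (0, 0) + t·d stays feasible for every t ≥ 0. Along this ray z = 9u + 8v changes by 9 per unit t, so z → +∞.

Unbounded: there is a feasible ray along which z → +∞.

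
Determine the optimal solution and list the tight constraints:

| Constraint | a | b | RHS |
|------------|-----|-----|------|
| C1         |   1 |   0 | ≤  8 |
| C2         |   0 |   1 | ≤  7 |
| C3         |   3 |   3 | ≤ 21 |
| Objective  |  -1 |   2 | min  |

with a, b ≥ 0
Optimal: a = 7, b = 0
Slack at optimum:
  C1: slack = 1
  C2: slack = 7
  C3: slack = 0 (binding)
  a ≥ 0: a = 7
  b ≥ 0: b = 0 (binding)
Binding constraints: C3, b ≥ 0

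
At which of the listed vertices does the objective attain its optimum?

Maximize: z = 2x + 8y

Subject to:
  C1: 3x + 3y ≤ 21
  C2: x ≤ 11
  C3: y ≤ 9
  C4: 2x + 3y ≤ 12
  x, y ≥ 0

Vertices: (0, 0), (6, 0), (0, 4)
Evaluating z = 2x + 8y at each vertex:
  (0, 0): z = 0
  (6, 0): z = 12
  (0, 4): z = 32

The largest value is z = 32, attained at (0, 4).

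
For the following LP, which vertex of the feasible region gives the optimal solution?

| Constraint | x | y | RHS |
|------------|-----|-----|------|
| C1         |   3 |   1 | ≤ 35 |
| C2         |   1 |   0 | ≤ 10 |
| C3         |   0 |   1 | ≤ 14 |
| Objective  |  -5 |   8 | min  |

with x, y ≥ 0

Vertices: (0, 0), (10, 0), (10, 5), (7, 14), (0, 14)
(10, 0) with z = -50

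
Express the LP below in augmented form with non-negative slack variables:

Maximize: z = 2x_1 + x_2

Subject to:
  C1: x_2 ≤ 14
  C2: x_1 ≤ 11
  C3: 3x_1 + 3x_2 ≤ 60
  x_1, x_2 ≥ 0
max z = 2x_1 + x_2

s.t.
  x_2 + s1 = 14
  x_1 + s2 = 11
  3x_1 + 3x_2 + s3 = 60
  x_1, x_2, s1, s2, s3 ≥ 0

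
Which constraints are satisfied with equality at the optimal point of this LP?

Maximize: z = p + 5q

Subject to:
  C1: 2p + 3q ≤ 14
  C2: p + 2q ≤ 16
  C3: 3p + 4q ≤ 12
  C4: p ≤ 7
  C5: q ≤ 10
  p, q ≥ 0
Optimal: p = 0, q = 3
Slack at optimum:
  C1: slack = 5
  C2: slack = 10
  C3: slack = 0 (binding)
  C4: slack = 7
  C5: slack = 7
  p ≥ 0: p = 0 (binding)
  q ≥ 0: q = 3
Binding constraints: C3, p ≥ 0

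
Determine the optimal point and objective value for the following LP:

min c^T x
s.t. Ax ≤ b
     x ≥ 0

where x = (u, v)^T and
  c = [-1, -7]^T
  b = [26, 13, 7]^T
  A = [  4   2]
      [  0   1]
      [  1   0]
Each vertex is the intersection of two constraint boundaries that also satisfies all remaining constraints:
  u = 0 and v = 0 → (0, 0)
  4u + 2v = 26 and v = 0 → (6.5, 0)
  4u + 2v = 26 and v = 13 → (0, 13)

Evaluating z = -u - 7v at each vertex:
  (0, 0): z = 0
  (6.5, 0): z = -6.5
  (0, 13): z = -91

The minimum is at (0, 13) with z = -91.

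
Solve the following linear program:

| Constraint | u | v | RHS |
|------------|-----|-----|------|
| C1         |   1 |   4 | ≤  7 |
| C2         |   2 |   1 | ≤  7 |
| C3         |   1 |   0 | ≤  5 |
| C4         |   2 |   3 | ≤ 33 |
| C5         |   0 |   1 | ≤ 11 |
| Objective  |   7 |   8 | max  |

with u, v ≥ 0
Each vertex is the intersection of two constraint boundaries that also satisfies all remaining constraints:
  u = 0 and v = 0 → (0, 0)
  2u + v = 7 and v = 0 → (3.5, 0)
  u + 4v = 7 and 2u + v = 7 → (3, 1)
  u + 4v = 7 and u = 0 → (0, 1.75)

Evaluating z = 7u + 8v at each vertex:
  (0, 0): z = 0
  (3.5, 0): z = 24.5
  (3, 1): z = 29
  (0, 1.75): z = 14

The maximum is at (3, 1) with z = 29.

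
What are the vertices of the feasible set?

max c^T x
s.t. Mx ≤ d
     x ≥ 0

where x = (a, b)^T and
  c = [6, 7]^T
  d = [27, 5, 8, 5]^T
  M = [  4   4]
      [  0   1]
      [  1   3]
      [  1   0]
Each vertex is the intersection of two constraint boundaries that also satisfies all remaining constraints:
  a = 0 and b = 0 → (0, 0)
  a = 5 and b = 0 → (5, 0)
  a + 3b = 8 and a = 5 → (5, 1)
  a + 3b = 8 and a = 0 → (0, 2.667)

Vertices: (0, 0), (5, 0), (5, 1), (0, 2.667)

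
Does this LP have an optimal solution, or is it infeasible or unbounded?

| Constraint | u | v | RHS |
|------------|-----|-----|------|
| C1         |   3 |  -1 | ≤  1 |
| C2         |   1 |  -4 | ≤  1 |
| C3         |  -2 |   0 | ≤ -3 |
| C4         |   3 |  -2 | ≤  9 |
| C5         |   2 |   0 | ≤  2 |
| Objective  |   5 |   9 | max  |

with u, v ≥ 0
C5 requires 2u ≤ 2, while C3 (-2u ≤ -3) is equivalent to 2u ≥ 3. Together they would need 3 ≤ 2u ≤ 2, which is impossible since 3 > 2. No point satisfies all constraints.

The feasible region is empty; the LP is infeasible.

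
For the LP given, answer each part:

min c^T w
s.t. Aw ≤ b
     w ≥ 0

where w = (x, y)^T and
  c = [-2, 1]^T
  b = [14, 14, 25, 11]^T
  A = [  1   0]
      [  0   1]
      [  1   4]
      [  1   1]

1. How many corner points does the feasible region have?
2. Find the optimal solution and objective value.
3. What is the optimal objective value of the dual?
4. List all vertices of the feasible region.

1. 4
2. x = 11, y = 0, z = -22
3. -22 (by strong duality, equal to the primal optimum)
4. (0, 0), (11, 0), (6.333, 4.667), (0, 6.25)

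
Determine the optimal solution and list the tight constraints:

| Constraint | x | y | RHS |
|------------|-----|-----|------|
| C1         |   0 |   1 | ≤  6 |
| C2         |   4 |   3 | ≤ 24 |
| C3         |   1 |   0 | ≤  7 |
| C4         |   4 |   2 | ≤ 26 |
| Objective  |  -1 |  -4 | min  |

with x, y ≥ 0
Optimal: x = 1.5, y = 6
Slack at optimum:
  C1: slack = 0 (binding)
  C2: slack = 0 (binding)
  C3: slack = 5.5
  C4: slack = 8
  x ≥ 0: x = 1.5
  y ≥ 0: y = 6
Binding constraints: C1, C2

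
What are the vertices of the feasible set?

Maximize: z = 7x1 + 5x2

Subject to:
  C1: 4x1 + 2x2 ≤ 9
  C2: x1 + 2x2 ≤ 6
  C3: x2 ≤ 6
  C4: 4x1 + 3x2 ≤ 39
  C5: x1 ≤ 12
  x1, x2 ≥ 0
Each vertex is the intersection of two constraint boundaries that also satisfies all remaining constraints:
  x1 = 0 and x2 = 0 → (0, 0)
  4x1 + 2x2 = 9 and x2 = 0 → (2.25, 0)
  4x1 + 2x2 = 9 and x1 + 2x2 = 6 → (1, 2.5)
  x1 + 2x2 = 6 and x1 = 0 → (0, 3)

Vertices: (0, 0), (2.25, 0), (1, 2.5), (0, 3)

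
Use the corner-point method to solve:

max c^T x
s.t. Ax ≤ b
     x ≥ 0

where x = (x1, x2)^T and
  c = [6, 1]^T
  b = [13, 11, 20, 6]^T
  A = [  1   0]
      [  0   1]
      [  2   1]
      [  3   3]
Each vertex is the intersection of two constraint boundaries that also satisfies all remaining constraints:
  x1 = 0 and x2 = 0 → (0, 0)
  3x1 + 3x2 = 6 and x2 = 0 → (2, 0)
  3x1 + 3x2 = 6 and x1 = 0 → (0, 2)

Evaluating z = 6x1 + x2 at each vertex:
  (0, 0): z = 0
  (2, 0): z = 12
  (0, 2): z = 2

The maximum is at (2, 0) with z = 12.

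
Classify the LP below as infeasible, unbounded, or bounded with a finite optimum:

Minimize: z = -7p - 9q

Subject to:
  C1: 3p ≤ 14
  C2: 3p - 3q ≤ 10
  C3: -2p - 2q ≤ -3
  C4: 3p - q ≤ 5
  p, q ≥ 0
Feasible point: (0, 2) satisfies every constraint, so the LP is feasible.
Direction d = (0, 1): for each constraint row a, a·d ≤ 0 —
  (3)(0) + (0)(1) = 0 ≤ 0
  (3)(0) + (-3)(1) = -3 ≤ 0
  (-2)(0) + (-2)(1) = -2 ≤ 0
  (3)(0) + (-1)(1) = -1 ≤ 0
and d ≥ 0, so (0, 2) + t·d stays feasible for every t ≥ 0. Along this ray z = -7p - 9q changes by -9 per unit t, so z → −∞.

Unbounded: there is a feasible ray along which z → −∞.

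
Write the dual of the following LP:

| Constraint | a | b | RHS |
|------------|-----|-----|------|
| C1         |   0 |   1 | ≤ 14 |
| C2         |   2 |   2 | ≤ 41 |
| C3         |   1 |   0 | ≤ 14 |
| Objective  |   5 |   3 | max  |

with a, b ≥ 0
Minimize: z = 14y1 + 41y2 + 14y3

Subject to:
  C1: -2y2 - y3 ≤ -5
  C2: -y1 - 2y2 ≤ -3
  y1, y2, y3 ≥ 0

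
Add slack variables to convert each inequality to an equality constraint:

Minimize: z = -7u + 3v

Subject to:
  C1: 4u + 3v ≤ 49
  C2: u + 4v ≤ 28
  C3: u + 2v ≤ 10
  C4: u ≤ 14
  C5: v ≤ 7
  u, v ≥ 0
min z = -7u + 3v

s.t.
  4u + 3v + s1 = 49
  u + 4v + s2 = 28
  u + 2v + s3 = 10
  u + s4 = 14
  v + s5 = 7
  u, v, s1, s2, s3, s4, s5 ≥ 0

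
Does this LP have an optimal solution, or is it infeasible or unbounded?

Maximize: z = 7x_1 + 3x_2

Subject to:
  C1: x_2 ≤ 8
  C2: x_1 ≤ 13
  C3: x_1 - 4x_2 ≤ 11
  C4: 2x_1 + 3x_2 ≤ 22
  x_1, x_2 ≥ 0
The point (11, 0) satisfies every constraint, so the LP is feasible; the constraints give x_1 ≤ 13 and x_2 ≤ 8, which with x_1, x_2 ≥ 0 keep the feasible region inside a bounded box. A feasible, bounded LP attains a finite optimum at a vertex.

Feasible with finite optimum z* = 77 at (11, 0).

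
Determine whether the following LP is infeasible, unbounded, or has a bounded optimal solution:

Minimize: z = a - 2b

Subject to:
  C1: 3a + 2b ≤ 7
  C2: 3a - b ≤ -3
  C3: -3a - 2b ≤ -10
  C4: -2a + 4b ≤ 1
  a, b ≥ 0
C1 requires 3a + 2b ≤ 7, while C3 (-3a - 2b ≤ -10) is equivalent to 3a + 2b ≥ 10. Together they would need 10 ≤ 3a + 2b ≤ 7, which is impossible since 10 > 7. No point satisfies all constraints.

Infeasible: no point satisfies all constraints simultaneously.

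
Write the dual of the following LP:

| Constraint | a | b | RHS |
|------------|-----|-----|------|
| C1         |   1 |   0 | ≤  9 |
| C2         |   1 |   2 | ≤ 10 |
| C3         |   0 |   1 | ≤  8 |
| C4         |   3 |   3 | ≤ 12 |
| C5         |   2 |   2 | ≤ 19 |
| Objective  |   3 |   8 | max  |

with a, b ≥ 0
Minimize: z = 9y1 + 10y2 + 8y3 + 12y4 + 19y5

Subject to:
  C1: -y1 - y2 - 3y4 - 2y5 ≤ -3
  C2: -2y2 - y3 - 3y4 - 2y5 ≤ -8
  y1, y2, y3, y4, y5 ≥ 0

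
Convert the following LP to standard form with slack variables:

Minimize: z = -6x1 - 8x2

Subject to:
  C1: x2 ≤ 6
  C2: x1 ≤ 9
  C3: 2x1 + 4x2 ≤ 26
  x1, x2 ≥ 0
min z = -6x1 - 8x2

s.t.
  x2 + s1 = 6
  x1 + s2 = 9
  2x1 + 4x2 + s3 = 26
  x1, x2, s1, s2, s3 ≥ 0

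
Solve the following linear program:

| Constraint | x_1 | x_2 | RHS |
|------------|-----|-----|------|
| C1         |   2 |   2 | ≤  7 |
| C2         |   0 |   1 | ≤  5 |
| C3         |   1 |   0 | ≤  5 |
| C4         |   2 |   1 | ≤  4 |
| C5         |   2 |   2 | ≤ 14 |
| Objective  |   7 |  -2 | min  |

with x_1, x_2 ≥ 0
x_1 = 0, x_2 = 3.5, z = -7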